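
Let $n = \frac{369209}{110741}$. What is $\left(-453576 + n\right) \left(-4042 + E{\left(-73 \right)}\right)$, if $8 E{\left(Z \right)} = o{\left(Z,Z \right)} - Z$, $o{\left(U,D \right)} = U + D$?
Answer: $\frac{1627874597482263}{885928} \approx 1.8375 \cdot 10^{9}$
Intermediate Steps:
$o{\left(U,D \right)} = D + U$
$n = \frac{369209}{110741}$ ($n = 369209 \cdot \frac{1}{110741} = \frac{369209}{110741} \approx 3.334$)
$E{\left(Z \right)} = \frac{Z}{8}$ ($E{\left(Z \right)} = \frac{\left(Z + Z\right) - Z}{8} = \frac{2 Z - Z}{8} = \frac{Z}{8}$)
$\left(-453576 + n\right) \left(-4042 + E{\left(-73 \right)}\right) = \left(-453576 + \frac{369209}{110741}\right) \left(-4042 + \frac{1}{8} \left(-73\right)\right) = - \frac{50229090607 \left(-4042 - \frac{73}{8}\right)}{110741} = \left(- \frac{50229090607}{110741}\right) \left(- \frac{32409}{8}\right) = \frac{1627874597482263}{885928}$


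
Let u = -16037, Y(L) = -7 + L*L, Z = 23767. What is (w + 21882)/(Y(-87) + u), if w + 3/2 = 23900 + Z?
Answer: -9273/1130 ≈ -8.2062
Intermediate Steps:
Y(L) = -7 + L²
w = 95331/2 (w = -3/2 + (23900 + 23767) = -3/2 + 47667 = 95331/2 ≈ 47666.)
(w + 21882)/(Y(-87) + u) = (95331/2 + 21882)/((-7 + (-87)²) - 16037) = 139095/(2*((-7 + 7569) - 16037)) = 139095/(2*(7562 - 16037)) = (139095/2)/(-8475) = (139095/2)*(-1/8475) = -9273/1130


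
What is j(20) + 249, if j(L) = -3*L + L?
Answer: 209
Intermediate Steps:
j(L) = -2*L
j(20) + 249 = -2*20 + 249 = -40 + 249 = 209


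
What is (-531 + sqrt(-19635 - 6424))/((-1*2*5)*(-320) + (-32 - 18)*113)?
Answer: 531/2450 - I*sqrt(26059)/2450 ≈ 0.21673 - 0.065889*I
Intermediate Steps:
(-531 + sqrt(-19635 - 6424))/((-1*2*5)*(-320) + (-32 - 18)*113) = (-531 + sqrt(-26059))/(-2*5*(-320) - 50*113) = (-531 + I*sqrt(26059))/(-10*(-320) - 5650) = (-531 + I*sqrt(26059))/(3200 - 5650) = (-531 + I*sqrt(26059))/(-2450) = (-531 + I*sqrt(26059))*(-1/2450) = 531/2450 - I*sqrt(26059)/2450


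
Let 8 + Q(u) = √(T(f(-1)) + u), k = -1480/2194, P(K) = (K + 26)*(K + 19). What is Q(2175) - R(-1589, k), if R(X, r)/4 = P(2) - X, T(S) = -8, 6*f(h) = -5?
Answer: -8716 + √2167 ≈ -8669.5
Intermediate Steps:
f(h) = -⅚ (f(h) = (⅙)*(-5) = -⅚)
P(K) = (19 + K)*(26 + K) (P(K) = (26 + K)*(19 + K) = (19 + K)*(26 + K))
k = -740/1097 (k = -1480*1/2194 = -740/1097 ≈ -0.67457)
Q(u) = -8 + √(-8 + u)
R(X, r) = 2352 - 4*X (R(X, r) = 4*((494 + 2² + 45*2) - X) = 4*((494 + 4 + 90) - X) = 4*(588 - X) = 2352 - 4*X)
Q(2175) - R(-1589, k) = (-8 + √(-8 + 2175)) - (2352 - 4*(-1589)) = (-8 + √2167) - (2352 + 6356) = (-8 + √2167) - 1*8708 = (-8 + √2167) - 8708 = -8716 + √2167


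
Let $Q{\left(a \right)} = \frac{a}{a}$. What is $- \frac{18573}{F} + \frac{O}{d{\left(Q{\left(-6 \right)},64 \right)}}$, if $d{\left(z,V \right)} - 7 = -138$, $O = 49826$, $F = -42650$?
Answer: $- \frac{2122645837}{5587150} \approx -379.92$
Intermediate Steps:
$Q{\left(a \right)} = 1$
$d{\left(z,V \right)} = -131$ ($d{\left(z,V \right)} = 7 - 138 = -131$)
$- \frac{18573}{F} + \frac{O}{d{\left(Q{\left(-6 \right)},64 \right)}} = - \frac{18573}{-42650} + \frac{49826}{-131} = \left(-18573\right) \left(- \frac{1}{42650}\right) + 49826 \left(- \frac{1}{131}\right) = \frac{18573}{42650} - \frac{49826}{131} = - \frac{2122645837}{5587150}$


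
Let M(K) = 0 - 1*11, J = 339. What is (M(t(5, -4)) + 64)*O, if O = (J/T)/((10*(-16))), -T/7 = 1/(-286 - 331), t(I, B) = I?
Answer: -11085639/1120 ≈ -9897.9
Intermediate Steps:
T = 7/617 (T = -7/(-286 - 331) = -7/(-617) = -7*(-1/617) = 7/617 ≈ 0.011345)
M(K) = -11 (M(K) = 0 - 11 = -11)
O = -209163/1120 (O = (339/(7/617))/((10*(-16))) = (339*(617/7))/(-160) = (209163/7)*(-1/160) = -209163/1120 ≈ -186.75)
(M(t(5, -4)) + 64)*O = (-11 + 64)*(-209163/1120) = 53*(-209163/1120) = -11085639/1120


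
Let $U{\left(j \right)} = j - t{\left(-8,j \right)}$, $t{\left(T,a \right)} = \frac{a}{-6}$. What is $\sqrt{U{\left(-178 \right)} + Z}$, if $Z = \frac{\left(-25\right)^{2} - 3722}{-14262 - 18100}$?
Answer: $\frac{i \sqrt{1956499887210}}{97086} \approx 14.407 i$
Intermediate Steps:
$t{\left(T,a \right)} = - \frac{a}{6}$ ($t{\left(T,a \right)} = a \left(- \frac{1}{6}\right) = - \frac{a}{6}$)
$U{\left(j \right)} = \frac{7 j}{6}$ ($U{\left(j \right)} = j - - \frac{j}{6} = j + \frac{j}{6} = \frac{7 j}{6}$)
$Z = \frac{3097}{32362}$ ($Z = \frac{625 - 3722}{-32362} = \left(-3097\right) \left(- \frac{1}{32362}\right) = \frac{3097}{32362} \approx 0.095699$)
$\sqrt{U{\left(-178 \right)} + Z} = \sqrt{\frac{7}{6} \left(-178\right) + \frac{3097}{32362}} = \sqrt{- \frac{623}{3} + \frac{3097}{32362}} = \sqrt{- \frac{20152235}{97086}} = \frac{i \sqrt{1956499887210}}{97086}$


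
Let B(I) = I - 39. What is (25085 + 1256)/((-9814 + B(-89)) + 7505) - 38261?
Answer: -93268398/2437 ≈ -38272.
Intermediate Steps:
B(I) = -39 + I
(25085 + 1256)/((-9814 + B(-89)) + 7505) - 38261 = (25085 + 1256)/((-9814 + (-39 - 89)) + 7505) - 38261 = 26341/((-9814 - 128) + 7505) - 38261 = 26341/(-9942 + 7505) - 38261 = 26341/(-2437) - 38261 = 26341*(-1/2437) - 38261 = -26341/2437 - 38261 = -93268398/2437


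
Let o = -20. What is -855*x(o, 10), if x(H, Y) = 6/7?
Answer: -5130/7 ≈ -732.86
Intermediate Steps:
x(H, Y) = 6/7 (x(H, Y) = 6*(1/7) = 6/7)
-855*x(o, 10) = -855*6/7 = -5130/7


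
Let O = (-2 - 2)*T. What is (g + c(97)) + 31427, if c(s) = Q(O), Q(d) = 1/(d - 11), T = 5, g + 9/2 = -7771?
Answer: 1466391/62 ≈ 23651.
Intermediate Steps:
g = -15551/2 (g = -9/2 - 7771 = -15551/2 ≈ -7775.5)
O = -20 (O = (-2 - 2)*5 = -4*5 = -20)
Q(d) = 1/(-11 + d)
c(s) = -1/31 (c(s) = 1/(-11 - 20) = 1/(-31) = -1/31)
(g + c(97)) + 31427 = (-15551/2 - 1/31) + 31427 = -482083/62 + 31427 = 1466391/62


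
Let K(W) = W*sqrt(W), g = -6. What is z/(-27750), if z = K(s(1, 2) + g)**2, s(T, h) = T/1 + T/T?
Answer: 32/13875 ≈ 0.0023063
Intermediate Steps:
s(T, h) = 1 + T (s(T, h) = T*1 + 1 = T + 1 = 1 + T)
K(W) = W**(3/2)
z = -64 (z = (((1 + 1) - 6)**(3/2))**2 = ((2 - 6)**(3/2))**2 = ((-4)**(3/2))**2 = (-8*I)**2 = -64)
z/(-27750) = -64/(-27750) = -64*(-1/27750) = 32/13875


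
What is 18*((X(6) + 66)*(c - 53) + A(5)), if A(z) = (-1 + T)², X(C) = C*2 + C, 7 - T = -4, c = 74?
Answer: 33552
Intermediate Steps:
T = 11 (T = 7 - 1*(-4) = 7 + 4 = 11)
X(C) = 3*C (X(C) = 2*C + C = 3*C)
A(z) = 100 (A(z) = (-1 + 11)² = 10² = 100)
18*((X(6) + 66)*(c - 53) + A(5)) = 18*((3*6 + 66)*(74 - 53) + 100) = 18*((18 + 66)*21 + 100) = 18*(84*21 + 100) = 18*(1764 + 100) = 18*1864 = 33552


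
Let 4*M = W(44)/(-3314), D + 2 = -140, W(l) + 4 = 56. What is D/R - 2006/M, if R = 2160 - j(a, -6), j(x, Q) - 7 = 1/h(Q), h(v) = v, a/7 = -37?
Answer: 85884002320/167947 ≈ 5.1138e+5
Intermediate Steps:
a = -259 (a = 7*(-37) = -259)
j(x, Q) = 7 + 1/Q
W(l) = 52 (W(l) = -4 + 56 = 52)
D = -142 (D = -2 - 140 = -142)
R = 12919/6 (R = 2160 - (7 + 1/(-6)) = 2160 - (7 - ⅙) = 2160 - 1*41/6 = 2160 - 41/6 = 12919/6 ≈ 2153.2)
M = -13/3314 (M = (52/(-3314))/4 = (52*(-1/3314))/4 = (¼)*(-26/1657) = -13/3314 ≈ -0.0039228)
D/R - 2006/M = -142/12919/6 - 2006/(-13/3314) = -142*6/12919 - 2006*(-3314/13) = -852/12919 + 6647884/13 = 85884002320/167947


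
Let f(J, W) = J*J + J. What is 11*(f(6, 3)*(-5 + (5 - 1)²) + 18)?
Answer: 5280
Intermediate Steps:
f(J, W) = J + J² (f(J, W) = J² + J = J + J²)
11*(f(6, 3)*(-5 + (5 - 1)²) + 18) = 11*((6*(1 + 6))*(-5 + (5 - 1)²) + 18) = 11*((6*7)*(-5 + 4²) + 18) = 11*(42*(-5 + 16) + 18) = 11*(42*11 + 18) = 11*(462 + 18) = 11*480 = 5280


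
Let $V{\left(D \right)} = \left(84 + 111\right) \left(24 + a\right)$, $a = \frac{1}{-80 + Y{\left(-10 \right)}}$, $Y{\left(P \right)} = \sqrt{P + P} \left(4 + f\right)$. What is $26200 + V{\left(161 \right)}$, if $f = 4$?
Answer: $\frac{988095}{32} - \frac{13 i \sqrt{5}}{32} \approx 30878.0 - 0.9084 i$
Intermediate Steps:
$Y{\left(P \right)} = 8 \sqrt{2} \sqrt{P}$ ($Y{\left(P \right)} = \sqrt{P + P} \left(4 + 4\right) = \sqrt{2 P} 8 = \sqrt{2} \sqrt{P} 8 = 8 \sqrt{2} \sqrt{P}$)
$a = \frac{1}{-80 + 16 i \sqrt{5}}$ ($a = \frac{1}{-80 + 8 \sqrt{2} \sqrt{-10}} = \frac{1}{-80 + 8 \sqrt{2} i \sqrt{10}} = \frac{1}{-80 + 16 i \sqrt{5}} \approx -0.010417 - 0.0046585 i$)
$V{\left(D \right)} = \frac{149695}{32} - \frac{13 i \sqrt{5}}{32}$ ($V{\left(D \right)} = \left(84 + 111\right) \left(24 - \left(\frac{1}{96} + \frac{i \sqrt{5}}{480}\right)\right) = 195 \left(\frac{2303}{96} - \frac{i \sqrt{5}}{480}\right) = \frac{149695}{32} - \frac{13 i \sqrt{5}}{32}$)
$26200 + V{\left(161 \right)} = 26200 + \left(\frac{149695}{32} - \frac{13 i \sqrt{5}}{32}\right) = \frac{988095}{32} - \frac{13 i \sqrt{5}}{32}$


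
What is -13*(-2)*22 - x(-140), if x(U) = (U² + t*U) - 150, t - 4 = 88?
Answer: -5998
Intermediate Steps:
t = 92 (t = 4 + 88 = 92)
x(U) = -150 + U² + 92*U (x(U) = (U² + 92*U) - 150 = -150 + U² + 92*U)
-13*(-2)*22 - x(-140) = -13*(-2)*22 - (-150 + (-140)² + 92*(-140)) = 26*22 - (-150 + 19600 - 12880) = 572 - 1*6570 = 572 - 6570 = -5998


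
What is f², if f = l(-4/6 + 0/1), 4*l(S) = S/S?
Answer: 1/16 ≈ 0.062500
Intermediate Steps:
l(S) = ¼ (l(S) = (S/S)/4 = (¼)*1 = ¼)
f = ¼ ≈ 0.25000
f² = (¼)² = 1/16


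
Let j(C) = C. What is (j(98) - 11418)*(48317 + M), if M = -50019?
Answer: 19266640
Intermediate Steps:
(j(98) - 11418)*(48317 + M) = (98 - 11418)*(48317 - 50019) = -11320*(-1702) = 19266640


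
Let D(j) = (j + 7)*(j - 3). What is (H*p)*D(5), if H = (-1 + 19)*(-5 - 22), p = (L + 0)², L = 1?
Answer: -11664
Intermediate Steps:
p = 1 (p = (1 + 0)² = 1² = 1)
H = -486 (H = 18*(-27) = -486)
D(j) = (-3 + j)*(7 + j) (D(j) = (7 + j)*(-3 + j) = (-3 + j)*(7 + j))
(H*p)*D(5) = (-486*1)*(-21 + 5² + 4*5) = -486*(-21 + 25 + 20) = -486*24 = -11664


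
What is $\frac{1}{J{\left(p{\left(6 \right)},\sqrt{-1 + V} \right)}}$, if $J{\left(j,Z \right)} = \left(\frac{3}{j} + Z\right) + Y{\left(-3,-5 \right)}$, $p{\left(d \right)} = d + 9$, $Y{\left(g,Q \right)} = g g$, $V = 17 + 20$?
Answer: $\frac{5}{76} \approx 0.065789$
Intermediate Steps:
$V = 37$
$Y{\left(g,Q \right)} = g^{2}$
$p{\left(d \right)} = 9 + d$
$J{\left(j,Z \right)} = 9 + Z + \frac{3}{j}$ ($J{\left(j,Z \right)} = \left(\frac{3}{j} + Z\right) + \left(-3\right)^{2} = \left(Z + \frac{3}{j}\right) + 9 = 9 + Z + \frac{3}{j}$)
$\frac{1}{J{\left(p{\left(6 \right)},\sqrt{-1 + V} \right)}} = \frac{1}{9 + \sqrt{-1 + 37} + \frac{3}{9 + 6}} = \frac{1}{9 + \sqrt{36} + \frac{3}{15}} = \frac{1}{9 + 6 + 3 \cdot \frac{1}{15}} = \frac{1}{9 + 6 + \frac{1}{5}} = \frac{1}{\frac{76}{5}} = \frac{5}{76}$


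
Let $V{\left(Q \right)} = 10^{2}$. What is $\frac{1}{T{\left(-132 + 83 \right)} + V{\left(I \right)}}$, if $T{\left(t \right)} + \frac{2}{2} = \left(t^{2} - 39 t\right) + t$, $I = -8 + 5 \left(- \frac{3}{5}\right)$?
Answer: $\frac{1}{4362} \approx 0.00022925$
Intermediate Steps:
$I = -11$ ($I = -8 + 5 \left(\left(-3\right) \frac{1}{5}\right) = -8 + 5 \left(- \frac{3}{5}\right) = -8 - 3 = -11$)
$T{\left(t \right)} = -1 + t^{2} - 38 t$ ($T{\left(t \right)} = -1 + \left(\left(t^{2} - 39 t\right) + t\right) = -1 + \left(t^{2} - 38 t\right) = -1 + t^{2} - 38 t$)
$V{\left(Q \right)} = 100$
$\frac{1}{T{\left(-132 + 83 \right)} + V{\left(I \right)}} = \frac{1}{\left(-1 + \left(-132 + 83\right)^{2} - 38 \left(-132 + 83\right)\right) + 100} = \frac{1}{\left(-1 + \left(-49\right)^{2} - -1862\right) + 100} = \frac{1}{\left(-1 + 2401 + 1862\right) + 100} = \frac{1}{4262 + 100} = \frac{1}{4362}$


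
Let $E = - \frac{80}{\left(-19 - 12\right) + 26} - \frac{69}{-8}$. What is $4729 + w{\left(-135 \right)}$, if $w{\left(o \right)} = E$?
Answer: $\frac{38029}{8} \approx 4753.6$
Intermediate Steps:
$E = \frac{197}{8}$ ($E = - \frac{80}{\left(-19 - 12\right) + 26} - - \frac{69}{8} = - \frac{80}{-31 + 26} + \frac{69}{8} = - \frac{80}{-5} + \frac{69}{8} = \left(-80\right) \left(- \frac{1}{5}\right) + \frac{69}{8} = 16 + \frac{69}{8} = \frac{197}{8} \approx 24.625$)
$w{\left(o \right)} = \frac{197}{8}$
$4729 + w{\left(-135 \right)} = 4729 + \frac{197}{8} = \frac{38029}{8}$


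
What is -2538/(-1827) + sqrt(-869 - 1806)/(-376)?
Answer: 282/203 - 5*I*sqrt(107)/376 ≈ 1.3892 - 0.13755*I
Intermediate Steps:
-2538/(-1827) + sqrt(-869 - 1806)/(-376) = -2538*(-1/1827) + sqrt(-2675)*(-1/376) = 282/203 + (5*I*sqrt(107))*(-1/376) = 282/203 - 5*I*sqrt(107)/376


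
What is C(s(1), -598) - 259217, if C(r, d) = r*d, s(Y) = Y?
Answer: -259815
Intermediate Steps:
C(r, d) = d*r
C(s(1), -598) - 259217 = -598*1 - 259217 = -598 - 259217 = -259815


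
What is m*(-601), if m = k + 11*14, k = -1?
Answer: -91953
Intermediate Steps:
m = 153 (m = -1 + 11*14 = -1 + 154 = 153)
m*(-601) = 153*(-601) = -91953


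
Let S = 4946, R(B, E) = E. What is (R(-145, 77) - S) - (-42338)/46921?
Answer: -228416011/46921 ≈ -4868.1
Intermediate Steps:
(R(-145, 77) - S) - (-42338)/46921 = (77 - 1*4946) - (-42338)/46921 = (77 - 4946) - (-42338)/46921 = -4869 - 1*(-42338/46921) = -4869 + 42338/46921 = -228416011/46921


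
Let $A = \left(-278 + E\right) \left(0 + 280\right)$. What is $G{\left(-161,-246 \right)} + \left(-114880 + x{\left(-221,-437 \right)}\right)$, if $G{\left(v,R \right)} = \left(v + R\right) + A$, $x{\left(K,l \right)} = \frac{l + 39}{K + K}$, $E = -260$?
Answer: $- \frac{58769668}{221} \approx -2.6593 \cdot 10^{5}$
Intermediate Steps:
$x{\left(K,l \right)} = \frac{39 + l}{2 K}$
$A = -150640$ ($A = \left(-278 - 260\right) \left(0 + 280\right) = \left(-538\right) 280 = -150640$)
$G{\left(v,R \right)} = -150640 + R + v$ ($G{\left(v,R \right)} = \left(v + R\right) - 150640 = \left(R + v\right) - 150640 = -150640 + R + v$)
$G{\left(-161,-246 \right)} + \left(-114880 + x{\left(-221,-437 \right)}\right) = \left(-150640 - 246 - 161\right) - \left(114880 - \frac{39 - 437}{2 \left(-221\right)}\right) = -151047 - \left(114880 + \frac{1}{442} \left(-398\right)\right) = -151047 + \left(-114880 + \frac{199}{221}\right) = -151047 - \frac{25388281}{221} = - \frac{58769668}{221}$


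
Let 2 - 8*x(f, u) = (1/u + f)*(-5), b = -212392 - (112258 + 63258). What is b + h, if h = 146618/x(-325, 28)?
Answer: -17658994044/45439 ≈ -3.8863e+5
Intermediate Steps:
b = -387908 (b = -212392 - 1*175516 = -212392 - 175516 = -387908)
x(f, u) = ¼ + 5*f/8 + 5/(8*u) (x(f, u) = ¼ - (1/u + f)*(-5)/8 = ¼ - (f + 1/u)*(-5)/8 = ¼ - (-5*f - 5/u)/8 = ¼ + (5*f/8 + 5/(8*u)) = ¼ + 5*f/8 + 5/(8*u))
h = -32842432/45439 (h = 146618/(((⅛)*(5 + 28*(2 + 5*(-325)))/28)) = 146618/(((⅛)*(1/28)*(5 + 28*(2 - 1625)))) = 146618/(((⅛)*(1/28)*(5 + 28*(-1623)))) = 146618/(((⅛)*(1/28)*(5 - 45444))) = 146618/(((⅛)*(1/28)*(-45439))) = 146618/(-45439/224) = 146618*(-224/45439) = -32842432/45439 ≈ -722.78)
b + h = -387908 - 32842432/45439 = -17658994044/45439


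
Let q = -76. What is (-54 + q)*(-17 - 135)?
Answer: 19760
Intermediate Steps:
(-54 + q)*(-17 - 135) = (-54 - 76)*(-17 - 135) = -130*(-152) = 19760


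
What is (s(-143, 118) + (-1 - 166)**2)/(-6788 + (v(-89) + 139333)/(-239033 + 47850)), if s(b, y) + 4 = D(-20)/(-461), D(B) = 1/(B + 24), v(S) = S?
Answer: -9830618197837/2393308142112 ≈ -4.1075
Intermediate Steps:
D(B) = 1/(24 + B)
s(b, y) = -7377/1844 (s(b, y) = -4 + 1/((24 - 20)*(-461)) = -4 - 1/461/4 = -4 + (1/4)*(-1/461) = -4 - 1/1844 = -7377/1844)
(s(-143, 118) + (-1 - 166)**2)/(-6788 + (v(-89) + 139333)/(-239033 + 47850)) = (-7377/1844 + (-1 - 166)**2)/(-6788 + (-89 + 139333)/(-239033 + 47850)) = (-7377/1844 + (-167)**2)/(-6788 + 139244/(-191183)) = (-7377/1844 + 27889)/(-6788 + 139244*(-1/191183)) = 51419939/(1844*(-6788 - 139244/191183)) = 51419939/(1844*(-1297889448/191183)) = (51419939/1844)*(-191183/1297889448) = -9830618197837/2393308142112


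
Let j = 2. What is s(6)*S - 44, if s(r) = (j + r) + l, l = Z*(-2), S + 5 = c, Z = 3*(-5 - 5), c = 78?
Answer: 4920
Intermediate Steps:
Z = -30 (Z = 3*(-10) = -30)
S = 73 (S = -5 + 78 = 73)
l = 60 (l = -30*(-2) = 60)
s(r) = 62 + r (s(r) = (2 + r) + 60 = 62 + r)
s(6)*S - 44 = (62 + 6)*73 - 44 = 68*73 - 44 = 4964 - 44 = 4920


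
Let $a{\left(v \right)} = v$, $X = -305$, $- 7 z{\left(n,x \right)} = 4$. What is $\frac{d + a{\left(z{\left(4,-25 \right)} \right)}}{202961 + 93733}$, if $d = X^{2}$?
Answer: $\frac{217057}{692286} \approx 0.31354$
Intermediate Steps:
$z{\left(n,x \right)} = - \frac{4}{7}$ ($z{\left(n,x \right)} = \left(- \frac{1}{7}\right) 4 = - \frac{4}{7}$)
$d = 93025$ ($d = \left(-305\right)^{2} = 93025$)
$\frac{d + a{\left(z{\left(4,-25 \right)} \right)}}{202961 + 93733} = \frac{93025 - \frac{4}{7}}{202961 + 93733} = \frac{651171}{7 \cdot 296694} = \frac{651171}{7} \cdot \frac{1}{296694} = \frac{217057}{692286}$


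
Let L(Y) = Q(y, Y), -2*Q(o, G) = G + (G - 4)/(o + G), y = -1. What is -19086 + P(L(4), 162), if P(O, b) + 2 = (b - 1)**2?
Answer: 6833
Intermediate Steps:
Q(o, G) = -G/2 - (-4 + G)/(2*(G + o)) (Q(o, G) = -(G + (G - 4)/(o + G))/2 = -(G + (-4 + G)/(G + o))/2 = -G/2 - (-4 + G)/(2*(G + o)))
L(Y) = (4 - Y**2)/(2*(-1 + Y)) (L(Y) = (4 - Y - Y**2 - 1*Y*(-1))/(2*(Y - 1)) = (4 - Y - Y**2 + Y)/(2*(-1 + Y)) = (4 - Y**2)/(2*(-1 + Y)))
P(O, b) = -2 + (-1 + b)**2 (P(O, b) = -2 + (b - 1)**2 = -2 + (-1 + b)**2)
-19086 + P(L(4), 162) = -19086 + (-2 + (-1 + 162)**2) = -19086 + (-2 + 161**2) = -19086 + (-2 + 25921) = -19086 + 25919 = 6833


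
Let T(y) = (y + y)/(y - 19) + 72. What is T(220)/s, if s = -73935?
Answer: -14912/14860935 ≈ -0.0010034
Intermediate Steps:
T(y) = 72 + 2*y/(-19 + y) (T(y) = (2*y)/(-19 + y) + 72 = 2*y/(-19 + y) + 72 = 72 + 2*y/(-19 + y))
T(220)/s = (2*(-684 + 37*220)/(-19 + 220))/(-73935) = (2*(-684 + 8140)/201)*(-1/73935) = (2*(1/201)*7456)*(-1/73935) = (14912/201)*(-1/73935) = -14912/14860935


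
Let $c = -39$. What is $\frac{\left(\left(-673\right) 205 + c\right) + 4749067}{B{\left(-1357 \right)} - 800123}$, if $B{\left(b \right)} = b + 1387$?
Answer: $- \frac{4611063}{800093} \approx -5.7632$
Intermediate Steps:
$B{\left(b \right)} = 1387 + b$
$\frac{\left(\left(-673\right) 205 + c\right) + 4749067}{B{\left(-1357 \right)} - 800123} = \frac{\left(\left(-673\right) 205 - 39\right) + 4749067}{\left(1387 - 1357\right) - 800123} = \frac{\left(-137965 - 39\right) + 4749067}{30 - 800123} = \frac{-138004 + 4749067}{-800093} = 4611063 \left(- \frac{1}{800093}\right) = - \frac{4611063}{800093}$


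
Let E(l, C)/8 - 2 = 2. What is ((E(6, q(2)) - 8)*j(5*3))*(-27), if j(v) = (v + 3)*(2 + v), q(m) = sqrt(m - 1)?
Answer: -198288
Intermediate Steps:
q(m) = sqrt(-1 + m)
j(v) = (2 + v)*(3 + v) (j(v) = (3 + v)*(2 + v) = (2 + v)*(3 + v))
E(l, C) = 32 (E(l, C) = 16 + 8*2 = 16 + 16 = 32)
((E(6, q(2)) - 8)*j(5*3))*(-27) = ((32 - 8)*(6 + (5*3)**2 + 5*(5*3)))*(-27) = (24*(6 + 15**2 + 5*15))*(-27) = (24*(6 + 225 + 75))*(-27) = (24*306)*(-27) = 7344*(-27) = -198288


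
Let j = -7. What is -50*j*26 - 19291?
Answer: -10191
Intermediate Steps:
-50*j*26 - 19291 = -50*(-7)*26 - 19291 = -10*(-35)*26 - 19291 = 350*26 - 19291 = 9100 - 19291 = -10191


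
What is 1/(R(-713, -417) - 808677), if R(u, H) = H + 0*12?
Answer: -1/809094 ≈ -1.2360e-6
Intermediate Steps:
R(u, H) = H (R(u, H) = H + 0 = H)
1/(R(-713, -417) - 808677) = 1/(-417 - 808677) = 1/(-809094) = -1/809094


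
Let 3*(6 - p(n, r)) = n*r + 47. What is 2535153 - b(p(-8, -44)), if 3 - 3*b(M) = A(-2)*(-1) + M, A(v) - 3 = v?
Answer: 7605328/3 ≈ 2.5351e+6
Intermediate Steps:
p(n, r) = -29/3 - n*r/3 (p(n, r) = 6 - (n*r + 47)/3 = 6 - (47 + n*r)/3 = 6 + (-47/3 - n*r/3) = -29/3 - n*r/3)
A(v) = 3 + v
b(M) = 4/3 - M/3 (b(M) = 1 - ((3 - 2)*(-1) + M)/3 = 1 - (1*(-1) + M)/3 = 1 - (-1 + M)/3 = 1 + (1/3 - M/3) = 4/3 - M/3)
2535153 - b(p(-8, -44)) = 2535153 - (4/3 - (-29/3 - 1/3*(-8)*(-44))/3) = 2535153 - (4/3 - (-29/3 - 352/3)/3) = 2535153 - (4/3 - 1/3*(-127)) = 2535153 - (4/3 + 127/3) = 2535153 - 1*131/3 = 2535153 - 131/3 = 7605328/3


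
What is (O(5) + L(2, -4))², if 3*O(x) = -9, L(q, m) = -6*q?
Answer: 225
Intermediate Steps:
O(x) = -3 (O(x) = (⅓)*(-9) = -3)
(O(5) + L(2, -4))² = (-3 - 6*2)² = (-3 - 12)² = (-15)² = 225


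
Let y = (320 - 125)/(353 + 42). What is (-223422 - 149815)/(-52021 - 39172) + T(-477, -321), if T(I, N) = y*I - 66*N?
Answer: 150962199286/7204247 ≈ 20955.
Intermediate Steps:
y = 39/79 (y = 195/395 = 195*(1/395) = 39/79 ≈ 0.49367)
T(I, N) = -66*N + 39*I/79 (T(I, N) = 39*I/79 - 66*N = -66*N + 39*I/79)
(-223422 - 149815)/(-52021 - 39172) + T(-477, -321) = (-223422 - 149815)/(-52021 - 39172) + (-66*(-321) + (39/79)*(-477)) = -373237/(-91193) + (21186 - 18603/79) = -373237*(-1/91193) + 1655091/79 = 373237/91193 + 1655091/79 = 150962199286/7204247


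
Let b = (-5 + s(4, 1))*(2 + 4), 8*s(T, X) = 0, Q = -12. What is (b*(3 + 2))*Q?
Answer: 1800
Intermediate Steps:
s(T, X) = 0 (s(T, X) = (⅛)*0 = 0)
b = -30 (b = (-5 + 0)*(2 + 4) = -5*6 = -30)
(b*(3 + 2))*Q = -30*(3 + 2)*(-12) = -30*5*(-12) = -150*(-12) = 1800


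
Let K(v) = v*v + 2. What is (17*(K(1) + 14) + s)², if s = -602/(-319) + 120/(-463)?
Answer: 1842545237164641/21814403809 ≈ 84465.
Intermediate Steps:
K(v) = 2 + v² (K(v) = v² + 2 = 2 + v²)
s = 240446/147697 (s = -602*(-1/319) + 120*(-1/463) = 602/319 - 120/463 = 240446/147697 ≈ 1.6280)
(17*(K(1) + 14) + s)² = (17*((2 + 1²) + 14) + 240446/147697)² = (17*((2 + 1) + 14) + 240446/147697)² = (17*(3 + 14) + 240446/147697)² = (17*17 + 240446/147697)² = (289 + 240446/147697)² = (42924879/147697)² = 1842545237164641/21814403809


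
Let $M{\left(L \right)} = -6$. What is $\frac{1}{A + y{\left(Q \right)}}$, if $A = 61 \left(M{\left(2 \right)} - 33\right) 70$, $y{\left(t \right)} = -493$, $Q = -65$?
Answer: $- \frac{1}{167023} \approx -5.9872 \cdot 10^{-6}$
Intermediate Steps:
$A = -166530$ ($A = 61 \left(-6 - 33\right) 70 = 61 \left(-39\right) 70 = \left(-2379\right) 70 = -166530$)
$\frac{1}{A + y{\left(Q \right)}} = \frac{1}{-166530 - 493} = \frac{1}{-167023} = - \frac{1}{167023}$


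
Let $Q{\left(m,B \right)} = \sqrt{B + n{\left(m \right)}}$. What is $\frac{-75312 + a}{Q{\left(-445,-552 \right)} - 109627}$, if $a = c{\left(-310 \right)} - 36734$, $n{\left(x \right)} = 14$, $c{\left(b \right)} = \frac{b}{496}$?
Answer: $\frac{98266682871}{96144637336} + \frac{896373 i \sqrt{538}}{96144637336} \approx 1.0221 + 0.00021625 i$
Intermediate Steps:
$c{\left(b \right)} = \frac{b}{496}$ ($c{\left(b \right)} = b \frac{1}{496} = \frac{b}{496}$)
$a = - \frac{293877}{8}$ ($a = \frac{1}{496} \left(-310\right) - 36734 = - \frac{5}{8} - 36734 = - \frac{293877}{8} \approx -36735.0$)
$Q{\left(m,B \right)} = \sqrt{14 + B}$ ($Q{\left(m,B \right)} = \sqrt{B + 14} = \sqrt{14 + B}$)
$\frac{-75312 + a}{Q{\left(-445,-552 \right)} - 109627} = \frac{-75312 - \frac{293877}{8}}{\sqrt{14 - 552} - 109627} = - \frac{896373}{8 \left(\sqrt{-538} - 109627\right)} = - \frac{896373}{8 \left(i \sqrt{538} - 109627\right)} = - \frac{896373}{8 \left(-109627 + i \sqrt{538}\right)}$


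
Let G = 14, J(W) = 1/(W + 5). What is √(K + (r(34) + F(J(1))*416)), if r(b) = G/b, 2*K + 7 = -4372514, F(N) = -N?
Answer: I*√22746571302/102 ≈ 1478.6*I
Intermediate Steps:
J(W) = 1/(5 + W)
K = -4372521/2 (K = -7/2 + (½)*(-4372514) = -7/2 - 2186257 = -4372521/2 ≈ -2.1863e+6)
r(b) = 14/b
√(K + (r(34) + F(J(1))*416)) = √(-4372521/2 + (14/34 - 1/(5 + 1)*416)) = √(-4372521/2 + (14*(1/34) - 1/6*416)) = √(-4372521/2 + (7/17 - 1*⅙*416)) = √(-4372521/2 + (7/17 - ⅙*416)) = √(-4372521/2 + (7/17 - 208/3)) = √(-4372521/2 - 3515/51) = √(-223005601/102) = I*√22746571302/102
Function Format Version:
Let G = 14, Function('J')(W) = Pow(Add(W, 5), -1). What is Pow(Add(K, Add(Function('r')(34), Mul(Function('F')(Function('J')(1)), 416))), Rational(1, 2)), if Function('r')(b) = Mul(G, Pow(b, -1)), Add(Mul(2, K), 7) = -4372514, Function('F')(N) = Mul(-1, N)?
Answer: Mul(Rational(1, 102), I, Pow(22746571302, Rational(1, 2))) ≈ Mul(1478.6, I)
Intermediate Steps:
Function('J')(W) = Pow(Add(5, W), -1)
K = Rational(-4372521, 2) (K = Add(Rational(-7, 2), Mul(Rational(1, 2), -4372514)) = Add(Rational(-7, 2), -2186257) = Rational(-4372521, 2) ≈ -2.1863e+6)
Function('r')(b) = Mul(14, Pow(b, -1))
Pow(Add(K, Add(Function('r')(34), Mul(Function('F')(Function('J')(1)), 416))), Rational(1, 2)) = Pow(Add(Rational(-4372521, 2), Add(Mul(14, Pow(34, -1)), Mul(Mul(-1, Pow(Add(5, 1), -1)), 416))), Rational(1, 2)) = Pow(Add(Rational(-4372521, 2), Add(Mul(14, Rational(1, 34)), Mul(Mul(-1, Pow(6, -1)), 416))), Rational(1, 2)) = Pow(Add(Rational(-4372521, 2), Add(Rational(7, 17), Mul(Mul(-1, Rational(1, 6)), 416))), Rational(1, 2)) = Pow(Add(Rational(-4372521, 2), Add(Rational(7, 17), Mul(Rational(-1, 6), 416))), Rational(1, 2)) = Pow(Add(Rational(-4372521, 2), Add(Rational(7, 17), Rational(-208, 3))), Rational(1, 2)) = Pow(Add(Rational(-4372521, 2), Rational(-3515, 51)), Rational(1, 2)) = Pow(Rational(-223005601, 102), Rational(1, 2)) = Mul(Rational(1, 102), I, Pow(22746571302, Rational(1, 2)))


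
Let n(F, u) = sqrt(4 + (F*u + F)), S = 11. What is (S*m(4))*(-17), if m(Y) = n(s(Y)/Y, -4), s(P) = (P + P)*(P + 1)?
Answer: -187*I*sqrt(26) ≈ -953.52*I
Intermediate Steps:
s(P) = 2*P*(1 + P) (s(P) = (2*P)*(1 + P) = 2*P*(1 + P))
n(F, u) = sqrt(4 + F + F*u) (n(F, u) = sqrt(4 + (F + F*u)) = sqrt(4 + F + F*u))
m(Y) = sqrt(-2 - 6*Y) (m(Y) = sqrt(4 + (2*Y*(1 + Y))/Y + ((2*Y*(1 + Y))/Y)*(-4)) = sqrt(4 + (2 + 2*Y) + (2 + 2*Y)*(-4)) = sqrt(4 + (2 + 2*Y) + (-8 - 8*Y)) = sqrt(-2 - 6*Y))
(S*m(4))*(-17) = (11*sqrt(-2 - 6*4))*(-17) = (11*sqrt(-2 - 24))*(-17) = (11*sqrt(-26))*(-17) = (11*(I*sqrt(26)))*(-17) = (11*I*sqrt(26))*(-17) = -187*I*sqrt(26)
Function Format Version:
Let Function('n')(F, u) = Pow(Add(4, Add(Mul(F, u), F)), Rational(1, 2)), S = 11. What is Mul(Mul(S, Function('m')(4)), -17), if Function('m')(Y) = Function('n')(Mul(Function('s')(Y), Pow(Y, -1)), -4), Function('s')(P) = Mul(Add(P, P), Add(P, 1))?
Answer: Mul(-187, I, Pow(26, Rational(1, 2))) ≈ Mul(-953.52, I)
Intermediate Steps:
Function('s')(P) = Mul(2, P, Add(1, P)) (Function('s')(P) = Mul(Mul(2, P), Add(1, P)) = Mul(2, P, Add(1, P)))
Function('n')(F, u) = Pow(Add(4, F, Mul(F, u)), Rational(1, 2)) (Function('n')(F, u) = Pow(Add(4, Add(F, Mul(F, u))), Rational(1, 2)) = Pow(Add(4, F, Mul(F, u)), Rational(1, 2)))
Function('m')(Y) = Pow(Add(-2, Mul(-6, Y)), Rational(1, 2)) (Function('m')(Y) = Pow(Add(4, Mul(Mul(2, Y, Add(1, Y)), Pow(Y, -1)), Mul(Mul(Mul(2, Y, Add(1, Y)), Pow(Y, -1)), -4)), Rational(1, 2)) = Pow(Add(4, Add(2, Mul(2, Y)), Mul(Add(2, Mul(2, Y)), -4)), Rational(1, 2)) = Pow(Add(4, Add(2, Mul(2, Y)), Add(-8, Mul(-8, Y))), Rational(1, 2)) = Pow(Add(-2, Mul(-6, Y)), Rational(1, 2)))
Mul(Mul(S, Function('m')(4)), -17) = Mul(Mul(11, Pow(Add(-2, Mul(-6, 4)), Rational(1, 2))), -17) = Mul(Mul(11, Pow(Add(-2, -24), Rational(1, 2))), -17) = Mul(Mul(11, Pow(-26, Rational(1, 2))), -17) = Mul(Mul(11, Mul(I, Pow(26, Rational(1, 2)))), -17) = Mul(Mul(11, I, Pow(26, Rational(1, 2))), -17) = Mul(-187, I, Pow(26, Rational(1, 2)))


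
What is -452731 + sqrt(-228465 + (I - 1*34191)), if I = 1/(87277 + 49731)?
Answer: -452731 + I*sqrt(308147888914061)/34252 ≈ -4.5273e+5 + 512.5*I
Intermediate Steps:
I = 1/137008 ≈ 7.2988e-6
-452731 + sqrt(-228465 + (I - 1*34191)) = -452731 + sqrt(-228465 + (1/137008 - 1*34191)) = -452731 + sqrt(-228465 + (1/137008 - 34191)) = -452731 + sqrt(-228465 - 4684440527/137008) = -452731 + sqrt(-35985973247/137008) = -452731 + I*sqrt(308147888914061)/34252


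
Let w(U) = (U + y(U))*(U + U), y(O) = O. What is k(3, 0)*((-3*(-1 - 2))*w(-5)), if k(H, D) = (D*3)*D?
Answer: 0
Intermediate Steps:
k(H, D) = 3*D² (k(H, D) = (3*D)*D = 3*D²)
w(U) = 4*U² (w(U) = (U + U)*(U + U) = (2*U)*(2*U) = 4*U²)
k(3, 0)*((-3*(-1 - 2))*w(-5)) = (3*0²)*((-3*(-1 - 2))*(4*(-5)²)) = (3*0)*((-3*(-3))*(4*25)) = 0*(9*100) = 0*900 = 0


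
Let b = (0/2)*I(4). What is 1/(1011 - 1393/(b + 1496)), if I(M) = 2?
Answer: 1496/1511063 ≈ 0.00099003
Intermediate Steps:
b = 0 (b = (0/2)*2 = (0*(½))*2 = 0*2 = 0)
1/(1011 - 1393/(b + 1496)) = 1/(1011 - 1393/(0 + 1496)) = 1/(1011 - 1393/1496) = 1/(1511063/1496) = 1496/1511063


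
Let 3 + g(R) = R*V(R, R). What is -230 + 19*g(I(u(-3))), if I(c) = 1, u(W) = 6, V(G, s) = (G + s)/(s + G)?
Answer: -268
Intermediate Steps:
V(G, s) = 1 (V(G, s) = (G + s)/(G + s) = 1)
g(R) = -3 + R (g(R) = -3 + R*1 = -3 + R)
-230 + 19*g(I(u(-3))) = -230 + 19*(-3 + 1) = -230 + 19*(-2) = -230 - 38 = -268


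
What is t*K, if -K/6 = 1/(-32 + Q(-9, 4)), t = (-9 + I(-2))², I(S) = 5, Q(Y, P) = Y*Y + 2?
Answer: -32/17 ≈ -1.8824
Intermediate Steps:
Q(Y, P) = 2 + Y² (Q(Y, P) = Y² + 2 = 2 + Y²)
t = 16 (t = (-9 + 5)² = (-4)² = 16)
K = -2/17 (K = -6/(-32 + (2 + (-9)²)) = -6/(-32 + (2 + 81)) = -6/(-32 + 83) = -6/51 = -6*1/51 = -2/17 ≈ -0.11765)
t*K = 16*(-2/17) = -32/17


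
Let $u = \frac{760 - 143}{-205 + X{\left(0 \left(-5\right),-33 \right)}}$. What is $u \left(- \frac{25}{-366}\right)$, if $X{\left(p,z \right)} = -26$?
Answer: $- \frac{15425}{84546} \approx -0.18245$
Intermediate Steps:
$u = - \frac{617}{231}$ ($u = \frac{760 - 143}{-205 - 26} = \frac{617}{-231} = 617 \left(- \frac{1}{231}\right) = - \frac{617}{231} \approx -2.671$)
$u \left(- \frac{25}{-366}\right) = - \frac{617 \left(- \frac{25}{-366}\right)}{231} = - \frac{617 \left(\left(-25\right) \left(- \frac{1}{366}\right)\right)}{231} = \left(- \frac{617}{231}\right) \frac{25}{366} = - \frac{15425}{84546}$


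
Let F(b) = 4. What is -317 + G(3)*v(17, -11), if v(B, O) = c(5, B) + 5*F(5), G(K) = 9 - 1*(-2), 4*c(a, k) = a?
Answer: -333/4 ≈ -83.250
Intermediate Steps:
c(a, k) = a/4
G(K) = 11 (G(K) = 9 + 2 = 11)
v(B, O) = 85/4 (v(B, O) = (¼)*5 + 5*4 = 5/4 + 20 = 85/4)
-317 + G(3)*v(17, -11) = -317 + 11*(85/4) = -317 + 935/4 = -333/4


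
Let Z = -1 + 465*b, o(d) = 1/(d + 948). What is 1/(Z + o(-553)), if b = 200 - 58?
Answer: 395/26081456 ≈ 1.5145e-5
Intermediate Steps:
b = 142
o(d) = 1/(948 + d)
Z = 66029 (Z = -1 + 465*142 = -1 + 66030 = 66029)
1/(Z + o(-553)) = 1/(66029 + 1/(948 - 553)) = 1/(66029 + 1/395) = 1/(26081456/395) = 395/26081456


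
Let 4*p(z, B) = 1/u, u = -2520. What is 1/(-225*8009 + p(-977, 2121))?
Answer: -10080/18164412001 ≈ -5.5493e-7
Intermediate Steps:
p(z, B) = -1/10080 (p(z, B) = (1/4)/(-2520) = (1/4)*(-1/2520) = -1/10080)
1/(-225*8009 + p(-977, 2121)) = 1/(-225*8009 - 1/10080) = 1/(-1802025 - 1/10080) = 1/(-18164412001/10080) = -10080/18164412001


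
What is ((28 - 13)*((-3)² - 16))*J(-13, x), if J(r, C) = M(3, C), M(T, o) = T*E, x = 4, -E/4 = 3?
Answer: 3780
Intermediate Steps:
E = -12 (E = -4*3 = -12)
M(T, o) = -12*T (M(T, o) = T*(-12) = -12*T)
J(r, C) = -36 (J(r, C) = -12*3 = -36)
((28 - 13)*((-3)² - 16))*J(-13, x) = ((28 - 13)*((-3)² - 16))*(-36) = (15*(9 - 16))*(-36) = (15*(-7))*(-36) = -105*(-36) = 3780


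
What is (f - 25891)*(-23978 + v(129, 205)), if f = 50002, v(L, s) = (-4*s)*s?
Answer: -4631192658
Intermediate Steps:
v(L, s) = -4*s²
(f - 25891)*(-23978 + v(129, 205)) = (50002 - 25891)*(-23978 - 4*205²) = 24111*(-23978 - 4*42025) = 24111*(-23978 - 168100) = 24111*(-192078) = -4631192658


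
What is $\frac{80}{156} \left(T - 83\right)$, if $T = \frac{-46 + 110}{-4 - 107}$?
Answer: $- \frac{185540}{4329} \approx -42.86$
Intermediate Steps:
$T = - \frac{64}{111}$ ($T = \frac{64}{-111} = 64 \left(- \frac{1}{111}\right) = - \frac{64}{111} \approx -0.57658$)
$\frac{80}{156} \left(T - 83\right) = \frac{80}{156} \left(- \frac{64}{111} - 83\right) = 80 \cdot \frac{1}{156} \left(- \frac{64}{111} - 83\right) = \frac{20}{39} \left(- \frac{9277}{111}\right) = - \frac{185540}{4329}$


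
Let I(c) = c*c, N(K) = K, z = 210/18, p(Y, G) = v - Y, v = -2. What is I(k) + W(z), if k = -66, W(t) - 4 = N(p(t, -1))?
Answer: 13039/3 ≈ 4346.3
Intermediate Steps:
p(Y, G) = -2 - Y
z = 35/3 (z = 210*(1/18) = 35/3 ≈ 11.667)
W(t) = 2 - t (W(t) = 4 + (-2 - t) = 2 - t)
I(c) = c²
I(k) + W(z) = (-66)² + (2 - 1*35/3) = 4356 + (2 - 35/3) = 4356 - 29/3 = 13039/3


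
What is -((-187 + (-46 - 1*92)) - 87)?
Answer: 412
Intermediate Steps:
-((-187 + (-46 - 1*92)) - 87) = -((-187 + (-46 - 92)) - 87) = -((-187 - 138) - 87) = -(-325 - 87) = -1*(-412) = 412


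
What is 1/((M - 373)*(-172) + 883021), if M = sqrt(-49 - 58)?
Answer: 947177/897147434817 + 172*I*sqrt(107)/897147434817 ≈ 1.0558e-6 + 1.9832e-9*I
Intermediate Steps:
M = I*sqrt(107) (M = sqrt(-107) = I*sqrt(107) ≈ 10.344*I)
1/((M - 373)*(-172) + 883021) = 1/((I*sqrt(107) - 373)*(-172) + 883021) = 1/((-373 + I*sqrt(107))*(-172) + 883021) = 1/((64156 - 172*I*sqrt(107)) + 883021) = 1/(947177 - 172*I*sqrt(107))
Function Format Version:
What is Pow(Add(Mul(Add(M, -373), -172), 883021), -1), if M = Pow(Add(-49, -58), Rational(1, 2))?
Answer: Add(Rational(947177, 897147434817), Mul(Rational(172, 897147434817), I, Pow(107, Rational(1, 2)))) ≈ Add(1.0558e-6, Mul(1.9832e-9, I))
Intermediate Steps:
M = Mul(I, Pow(107, Rational(1, 2))) (M = Pow(-107, Rational(1, 2)) = Mul(I, Pow(107, Rational(1, 2))) ≈ Mul(10.344, I))
Pow(Add(Mul(Add(M, -373), -172), 883021), -1) = Pow(Add(Mul(Add(Mul(I, Pow(107, Rational(1, 2))), -373), -172), 883021), -1) = Pow(Add(Mul(Add(-373, Mul(I, Pow(107, Rational(1, 2)))), -172), 883021), -1) = Pow(Add(Add(64156, Mul(-172, I, Pow(107, Rational(1, 2)))), 883021), -1) = Pow(Add(947177, Mul(-172, I, Pow(107, Rational(1, 2)))), -1)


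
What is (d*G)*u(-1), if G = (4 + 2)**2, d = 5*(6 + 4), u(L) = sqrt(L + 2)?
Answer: 1800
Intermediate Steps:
u(L) = sqrt(2 + L)
d = 50 (d = 5*10 = 50)
G = 36 (G = 6**2 = 36)
(d*G)*u(-1) = (50*36)*sqrt(2 - 1) = 1800*sqrt(1) = 1800*1 = 1800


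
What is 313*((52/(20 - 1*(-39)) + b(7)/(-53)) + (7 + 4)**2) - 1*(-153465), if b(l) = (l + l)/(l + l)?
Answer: 599158087/3127 ≈ 1.9161e+5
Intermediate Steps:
b(l) = 1 (b(l) = (2*l)/((2*l)) = (2*l)*(1/(2*l)) = 1)
313*((52/(20 - 1*(-39)) + b(7)/(-53)) + (7 + 4)**2) - 1*(-153465) = 313*((52/(20 - 1*(-39)) + 1/(-53)) + (7 + 4)**2) - 1*(-153465) = 313*((52/(20 + 39) + 1*(-1/53)) + 11**2) + 153465 = 313*((52/59 - 1/53) + 121) + 153465 = 313*(2697/3127 + 121) + 153465 = 313*(381064/3127) + 153465 = 119273032/3127 + 153465 = 599158087/3127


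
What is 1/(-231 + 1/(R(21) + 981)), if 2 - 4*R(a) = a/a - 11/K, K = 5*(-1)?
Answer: -9807/2265407 ≈ -0.0043290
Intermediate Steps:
K = -5
R(a) = -3/10 (R(a) = 1/2 - (a/a - 11/(-5))/4 = 1/2 - (1 - 11*(-1/5))/4 = 1/2 - (1 + 11/5)/4 = 1/2 - 1/4*16/5 = 1/2 - 4/5 = -3/10)
1/(-231 + 1/(R(21) + 981)) = 1/(-231 + 1/(-3/10 + 981)) = 1/(-231 + 1/(9807/10)) = 1/(-231 + 10/9807) = 1/(-2265407/9807) = -9807/2265407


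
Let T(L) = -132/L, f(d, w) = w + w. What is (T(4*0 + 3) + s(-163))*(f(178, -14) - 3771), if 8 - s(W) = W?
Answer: -482473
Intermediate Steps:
s(W) = 8 - W
f(d, w) = 2*w
(T(4*0 + 3) + s(-163))*(f(178, -14) - 3771) = (-132/(4*0 + 3) + (8 - 1*(-163)))*(2*(-14) - 3771) = (-132/(0 + 3) + (8 + 163))*(-28 - 3771) = (-132/3 + 171)*(-3799) = (-132*⅓ + 171)*(-3799) = (-44 + 171)*(-3799) = 127*(-3799) = -482473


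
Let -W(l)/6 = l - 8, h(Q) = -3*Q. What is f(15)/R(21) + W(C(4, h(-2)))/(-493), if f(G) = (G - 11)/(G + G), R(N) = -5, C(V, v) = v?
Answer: -1886/36975 ≈ -0.051007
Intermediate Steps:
W(l) = 48 - 6*l (W(l) = -6*(l - 8) = -6*(-8 + l) = 48 - 6*l)
f(G) = (-11 + G)/(2*G) (f(G) = (-11 + G)/((2*G)) = (-11 + G)*(1/(2*G)) = (-11 + G)/(2*G))
f(15)/R(21) + W(C(4, h(-2)))/(-493) = ((½)*(-11 + 15)/15)/(-5) + (48 - (-18)*(-2))/(-493) = ((½)*(1/15)*4)*(-⅕) + (48 - 6*6)*(-1/493) = (2/15)*(-⅕) + (48 - 36)*(-1/493) = -2/75 + 12*(-1/493) = -2/75 - 12/493 = -1886/36975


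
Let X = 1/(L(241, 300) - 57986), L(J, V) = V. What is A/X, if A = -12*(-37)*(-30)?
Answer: 768377520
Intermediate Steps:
A = -13320 (A = 444*(-30) = -13320)
X = -1/57686 (X = 1/(300 - 57986) = 1/(-57686) = -1/57686 ≈ -1.7335e-5)
A/X = -13320/(-1/57686) = -13320*(-57686) = 768377520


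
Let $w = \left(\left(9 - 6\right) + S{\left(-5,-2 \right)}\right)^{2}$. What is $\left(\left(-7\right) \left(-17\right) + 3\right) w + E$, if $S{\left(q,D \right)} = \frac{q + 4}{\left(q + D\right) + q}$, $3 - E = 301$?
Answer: $\frac{62053}{72} \approx 861.85$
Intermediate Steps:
$E = -298$ ($E = 3 - 301 = -298$)
$S{\left(q,D \right)} = \frac{4 + q}{D + 2 q}$ ($S{\left(q,D \right)} = \frac{4 + q}{\left(D + q\right) + q} = \frac{4 + q}{D + 2 q}$)
$w = \frac{1369}{144}$ ($w = \left(\left(9 - 6\right) + \frac{4 - 5}{-2 + 2 \left(-5\right)}\right)^{2} = \left(3 + \frac{1}{-2 - 10} \left(-1\right)\right)^{2} = \left(3 + \frac{1}{-12} \left(-1\right)\right)^{2} = \left(3 - - \frac{1}{12}\right)^{2} = \left(3 + \frac{1}{12}\right)^{2} = \left(\frac{37}{12}\right)^{2} = \frac{1369}{144} \approx 9.5069$)
$\left(\left(-7\right) \left(-17\right) + 3\right) w + E = \left(\left(-7\right) \left(-17\right) + 3\right) \frac{1369}{144} - 298 = \left(119 + 3\right) \frac{1369}{144} - 298 = 122 \cdot \frac{1369}{144} - 298 = \frac{83509}{72} - 298 = \frac{62053}{72}$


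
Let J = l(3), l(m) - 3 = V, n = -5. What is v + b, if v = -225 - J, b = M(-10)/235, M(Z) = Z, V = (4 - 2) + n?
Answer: -10577/47 ≈ -225.04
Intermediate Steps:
V = -3 (V = (4 - 2) - 5 = 2 - 5 = -3)
l(m) = 0 (l(m) = 3 - 3 = 0)
J = 0
b = -2/47 (b = -10/235 = -10*1/235 = -2/47 ≈ -0.042553)
v = -225 (v = -225 - 1*0 = -225 + 0 = -225)
v + b = -225 - 2/47 = -10577/47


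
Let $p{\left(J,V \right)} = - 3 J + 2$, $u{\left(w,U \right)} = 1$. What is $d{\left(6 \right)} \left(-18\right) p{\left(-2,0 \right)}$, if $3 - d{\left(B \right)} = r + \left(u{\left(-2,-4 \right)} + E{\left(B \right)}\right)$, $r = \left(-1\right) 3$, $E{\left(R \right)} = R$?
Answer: $144$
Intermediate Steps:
$p{\left(J,V \right)} = 2 - 3 J$
$r = -3$
$d{\left(B \right)} = 5 - B$ ($d{\left(B \right)} = 3 - \left(-3 + \left(1 + B\right)\right) = 3 - \left(-2 + B\right) = 5 - B$)
$d{\left(6 \right)} \left(-18\right) p{\left(-2,0 \right)} = \left(5 - 6\right) \left(-18\right) \left(2 - -6\right) = \left(5 - 6\right) \left(-18\right) \left(2 + 6\right) = \left(-1\right) \left(-18\right) 8 = 18 \cdot 8 = 144$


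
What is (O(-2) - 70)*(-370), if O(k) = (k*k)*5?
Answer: 18500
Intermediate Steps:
O(k) = 5*k² (O(k) = k²*5 = 5*k²)
(O(-2) - 70)*(-370) = (5*(-2)² - 70)*(-370) = (5*4 - 70)*(-370) = (20 - 70)*(-370) = -50*(-370) = 18500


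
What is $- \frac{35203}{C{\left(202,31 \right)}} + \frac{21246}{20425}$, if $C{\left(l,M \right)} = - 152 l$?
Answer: $\frac{72176761}{33006800} \approx 2.1867$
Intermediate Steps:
$- \frac{35203}{C{\left(202,31 \right)}} + \frac{21246}{20425} = - \frac{35203}{\left(-152\right) 202} + \frac{21246}{20425} = - \frac{35203}{-30704} + 21246 \cdot \frac{1}{20425} = \left(-35203\right) \left(- \frac{1}{30704}\right) + \frac{21246}{20425} = \frac{35203}{30704} + \frac{21246}{20425} = \frac{72176761}{33006800}$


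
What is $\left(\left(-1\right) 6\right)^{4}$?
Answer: $1296$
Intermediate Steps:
$\left(\left(-1\right) 6\right)^{4} = \left(-6\right)^{4} = 1296$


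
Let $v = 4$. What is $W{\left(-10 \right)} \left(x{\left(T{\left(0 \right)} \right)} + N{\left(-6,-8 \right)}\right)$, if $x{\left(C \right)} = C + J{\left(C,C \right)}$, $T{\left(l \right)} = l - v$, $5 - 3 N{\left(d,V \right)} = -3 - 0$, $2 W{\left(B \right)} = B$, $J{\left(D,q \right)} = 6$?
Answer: $- \frac{70}{3} \approx -23.333$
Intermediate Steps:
$W{\left(B \right)} = \frac{B}{2}$
$N{\left(d,V \right)} = \frac{8}{3}$ ($N{\left(d,V \right)} = \frac{5}{3} - \frac{-3 - 0}{3} = \frac{5}{3} - \frac{-3 + 0}{3} = \frac{5}{3} - -1 = \frac{5}{3} + 1 = \frac{8}{3}$)
$T{\left(l \right)} = -4 + l$ ($T{\left(l \right)} = l - 4 = -4 + l$)
$x{\left(C \right)} = 6 + C$ ($x{\left(C \right)} = C + 6 = 6 + C$)
$W{\left(-10 \right)} \left(x{\left(T{\left(0 \right)} \right)} + N{\left(-6,-8 \right)}\right) = \frac{1}{2} \left(-10\right) \left(\left(6 + \left(-4 + 0\right)\right) + \frac{8}{3}\right) = - 5 \left(\left(6 - 4\right) + \frac{8}{3}\right) = - 5 \left(2 + \frac{8}{3}\right) = \left(-5\right) \frac{14}{3} = - \frac{70}{3}$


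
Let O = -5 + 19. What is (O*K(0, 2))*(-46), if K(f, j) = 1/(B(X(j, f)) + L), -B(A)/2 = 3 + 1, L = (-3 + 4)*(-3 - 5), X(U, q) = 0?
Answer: 161/4 ≈ 40.250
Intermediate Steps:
L = -8 (L = 1*(-8) = -8)
O = 14
B(A) = -8 (B(A) = -2*(3 + 1) = -2*4 = -8)
K(f, j) = -1/16 (K(f, j) = 1/(-8 - 8) = 1/(-16) = -1/16)
(O*K(0, 2))*(-46) = (14*(-1/16))*(-46) = -7/8*(-46) = 161/4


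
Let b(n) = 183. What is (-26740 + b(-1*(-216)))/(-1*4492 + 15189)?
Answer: -26557/10697 ≈ -2.4827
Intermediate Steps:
(-26740 + b(-1*(-216)))/(-1*4492 + 15189) = (-26740 + 183)/(-1*4492 + 15189) = -26557/(-4492 + 15189) = -26557/10697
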